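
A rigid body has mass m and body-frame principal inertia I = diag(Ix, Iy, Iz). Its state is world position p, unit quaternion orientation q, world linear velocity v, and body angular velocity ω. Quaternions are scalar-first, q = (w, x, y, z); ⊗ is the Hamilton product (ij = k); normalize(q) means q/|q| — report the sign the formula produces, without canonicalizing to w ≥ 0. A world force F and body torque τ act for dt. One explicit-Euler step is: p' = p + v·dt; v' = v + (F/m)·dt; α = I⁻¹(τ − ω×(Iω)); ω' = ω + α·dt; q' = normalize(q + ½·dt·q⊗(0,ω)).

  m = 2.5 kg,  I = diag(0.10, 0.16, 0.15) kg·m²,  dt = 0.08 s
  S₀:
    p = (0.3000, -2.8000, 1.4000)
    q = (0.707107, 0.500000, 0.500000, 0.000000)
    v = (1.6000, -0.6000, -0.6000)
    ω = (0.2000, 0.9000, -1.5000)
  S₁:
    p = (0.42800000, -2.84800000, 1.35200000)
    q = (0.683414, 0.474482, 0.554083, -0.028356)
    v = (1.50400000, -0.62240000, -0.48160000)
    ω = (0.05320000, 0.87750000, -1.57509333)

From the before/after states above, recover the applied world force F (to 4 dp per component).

F = (-3.0000, -0.7000, 3.7000)

v₁ − v₀ = (-0.09600000, -0.02240000, 0.11840000)
F = m·Δv/dt = (-3.0000, -0.7000, 3.7000)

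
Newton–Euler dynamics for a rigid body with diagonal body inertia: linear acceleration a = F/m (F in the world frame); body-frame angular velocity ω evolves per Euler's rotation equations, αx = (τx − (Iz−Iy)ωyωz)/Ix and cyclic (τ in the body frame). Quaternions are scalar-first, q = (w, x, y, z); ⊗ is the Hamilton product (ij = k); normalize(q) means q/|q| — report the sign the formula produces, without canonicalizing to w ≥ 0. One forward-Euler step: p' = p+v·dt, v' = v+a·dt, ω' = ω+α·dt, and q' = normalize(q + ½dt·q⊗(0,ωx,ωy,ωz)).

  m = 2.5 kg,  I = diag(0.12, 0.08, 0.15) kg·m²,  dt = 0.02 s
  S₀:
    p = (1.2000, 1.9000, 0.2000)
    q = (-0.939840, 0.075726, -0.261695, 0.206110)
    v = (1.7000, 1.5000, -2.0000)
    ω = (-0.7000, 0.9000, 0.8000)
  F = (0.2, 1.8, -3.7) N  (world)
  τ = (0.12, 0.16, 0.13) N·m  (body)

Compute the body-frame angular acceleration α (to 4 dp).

precession coupling ω×(Iω) = (0.0504, 0.0168, 0.0252)
α = I⁻¹(τ − ω×Iω) = (0.5800, 1.7900, 0.6987)

α = (0.5800, 1.7900, 0.6987)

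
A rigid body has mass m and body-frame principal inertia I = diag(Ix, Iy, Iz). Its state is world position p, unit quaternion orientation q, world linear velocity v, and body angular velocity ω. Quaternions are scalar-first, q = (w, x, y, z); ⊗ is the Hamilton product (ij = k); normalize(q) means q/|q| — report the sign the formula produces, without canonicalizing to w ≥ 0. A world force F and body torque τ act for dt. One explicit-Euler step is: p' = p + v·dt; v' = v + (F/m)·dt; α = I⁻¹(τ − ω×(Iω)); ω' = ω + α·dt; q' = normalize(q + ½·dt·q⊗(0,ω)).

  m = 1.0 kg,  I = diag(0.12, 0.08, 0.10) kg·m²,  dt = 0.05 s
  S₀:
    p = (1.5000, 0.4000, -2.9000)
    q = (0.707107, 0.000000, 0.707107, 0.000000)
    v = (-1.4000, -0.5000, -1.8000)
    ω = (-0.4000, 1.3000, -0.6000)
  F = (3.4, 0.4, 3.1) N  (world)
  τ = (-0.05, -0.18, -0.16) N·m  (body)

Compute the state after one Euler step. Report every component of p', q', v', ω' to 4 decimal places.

p' = (1.4300, 0.3750, -2.9900)
q' = (0.6837, -0.0177, 0.7296, -0.0035)
v' = (-1.2300, -0.4800, -1.6450)
ω' = (-0.4143, 1.1845, -0.6904)

a = (3.4000, 0.4000, 3.1000)
new position p' = (1.4300, 0.3750, -2.9900)
v' = v + a·dt = (-1.2300, -0.4800, -1.6450)
ω×(Iω) gyroscopic = (-0.0156, 0.0048, 0.0208)
(τ − ω×Iω)/I = (-0.2867, -2.3100, -1.8080)
ω' = ω + α·dt = (-0.4143, 1.1845, -0.6904)
Hamilton product q⊗(0,ω) = (-0.9192391, -0.7071070, 0.9192391, -0.1414214)
q' = normalize(q + ½dt·q⊗(0,ω)) = (0.6837, -0.0177, 0.7296, -0.0035)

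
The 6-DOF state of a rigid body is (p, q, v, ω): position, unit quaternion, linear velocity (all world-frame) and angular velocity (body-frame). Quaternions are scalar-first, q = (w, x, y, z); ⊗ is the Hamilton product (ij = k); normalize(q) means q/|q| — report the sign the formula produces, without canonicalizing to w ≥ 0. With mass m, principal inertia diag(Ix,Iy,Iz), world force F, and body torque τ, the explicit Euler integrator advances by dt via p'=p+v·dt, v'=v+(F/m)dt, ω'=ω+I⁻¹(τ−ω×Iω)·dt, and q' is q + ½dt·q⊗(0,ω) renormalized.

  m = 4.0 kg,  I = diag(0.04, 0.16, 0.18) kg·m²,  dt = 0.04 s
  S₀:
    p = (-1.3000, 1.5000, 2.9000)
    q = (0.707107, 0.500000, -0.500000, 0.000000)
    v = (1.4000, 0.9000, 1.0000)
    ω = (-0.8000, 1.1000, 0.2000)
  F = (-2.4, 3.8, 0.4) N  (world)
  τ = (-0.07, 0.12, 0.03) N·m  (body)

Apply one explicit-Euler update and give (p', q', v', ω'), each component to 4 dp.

p' = p + v·dt = (-1.2440, 1.5360, 2.9400)
new velocity v' = (1.3760, 0.9380, 1.0040)
α = I⁻¹(τ − ω×Iω) = (-1.8600, 0.6100, 0.7533)
ω' = ω + α·dt = (-0.8744, 1.1244, 0.2301)
q⊗(0,ω) = (0.9500000, -0.6656856, 0.6778177, 0.2914214)
q + ½dt·q⊗(0,ω), renormalized = (0.7258, 0.4865, -0.4863, 0.0058)

p' = (-1.2440, 1.5360, 2.9400)
q' = (0.7258, 0.4865, -0.4863, 0.0058)
v' = (1.3760, 0.9380, 1.0040)
ω' = (-0.8744, 1.1244, 0.2301)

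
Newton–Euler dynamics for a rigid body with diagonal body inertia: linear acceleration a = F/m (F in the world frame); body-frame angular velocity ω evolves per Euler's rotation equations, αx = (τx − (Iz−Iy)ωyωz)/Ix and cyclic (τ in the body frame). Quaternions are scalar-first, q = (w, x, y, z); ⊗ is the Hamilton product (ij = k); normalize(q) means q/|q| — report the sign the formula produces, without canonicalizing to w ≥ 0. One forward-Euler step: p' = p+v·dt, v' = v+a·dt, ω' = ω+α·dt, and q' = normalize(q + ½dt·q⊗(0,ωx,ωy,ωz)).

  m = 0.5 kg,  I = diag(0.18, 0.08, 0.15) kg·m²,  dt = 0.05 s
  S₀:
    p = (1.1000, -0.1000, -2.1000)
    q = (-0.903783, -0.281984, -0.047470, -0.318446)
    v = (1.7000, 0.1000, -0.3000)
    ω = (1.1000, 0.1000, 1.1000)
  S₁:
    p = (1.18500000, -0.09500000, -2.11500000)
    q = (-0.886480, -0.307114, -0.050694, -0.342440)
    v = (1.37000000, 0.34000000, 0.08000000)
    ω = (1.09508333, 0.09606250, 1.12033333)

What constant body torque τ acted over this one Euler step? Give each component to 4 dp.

τ = (-0.0100, 0.0300, 0.0500)

Δω = ω₁−ω₀ = (-0.00491667, -0.00393750, 0.02033333)
ω₀×(Iω₀) = (0.0077, 0.0363, -0.0110)
I·α + gyro = (-0.0100, 0.0300, 0.0500)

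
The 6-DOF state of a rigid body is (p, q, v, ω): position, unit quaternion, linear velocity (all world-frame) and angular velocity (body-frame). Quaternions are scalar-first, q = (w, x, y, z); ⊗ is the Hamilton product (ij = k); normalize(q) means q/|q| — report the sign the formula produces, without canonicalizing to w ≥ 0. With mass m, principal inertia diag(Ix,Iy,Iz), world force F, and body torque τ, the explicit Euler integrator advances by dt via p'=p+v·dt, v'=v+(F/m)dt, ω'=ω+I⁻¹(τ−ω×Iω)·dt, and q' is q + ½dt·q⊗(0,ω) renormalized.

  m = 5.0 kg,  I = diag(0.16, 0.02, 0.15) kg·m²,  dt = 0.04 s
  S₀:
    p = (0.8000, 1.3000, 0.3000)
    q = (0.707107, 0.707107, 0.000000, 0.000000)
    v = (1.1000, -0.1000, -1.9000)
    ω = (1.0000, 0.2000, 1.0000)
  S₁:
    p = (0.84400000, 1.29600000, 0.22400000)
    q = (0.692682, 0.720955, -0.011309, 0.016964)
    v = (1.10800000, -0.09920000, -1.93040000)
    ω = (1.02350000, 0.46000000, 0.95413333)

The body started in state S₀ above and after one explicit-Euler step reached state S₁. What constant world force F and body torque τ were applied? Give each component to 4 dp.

F = (1.0000, 0.1000, -3.8000)
τ = (0.1200, 0.1400, -0.2000)

ω₁ − ω₀ = (0.02350000, 0.26000000, -0.04586667)
I·α + gyro = (0.1200, 0.1400, -0.2000)
Δv = v₁−v₀ = (0.00800000, 0.00080000, -0.03040000)
applied force F = (1.0000, 0.1000, -3.8000)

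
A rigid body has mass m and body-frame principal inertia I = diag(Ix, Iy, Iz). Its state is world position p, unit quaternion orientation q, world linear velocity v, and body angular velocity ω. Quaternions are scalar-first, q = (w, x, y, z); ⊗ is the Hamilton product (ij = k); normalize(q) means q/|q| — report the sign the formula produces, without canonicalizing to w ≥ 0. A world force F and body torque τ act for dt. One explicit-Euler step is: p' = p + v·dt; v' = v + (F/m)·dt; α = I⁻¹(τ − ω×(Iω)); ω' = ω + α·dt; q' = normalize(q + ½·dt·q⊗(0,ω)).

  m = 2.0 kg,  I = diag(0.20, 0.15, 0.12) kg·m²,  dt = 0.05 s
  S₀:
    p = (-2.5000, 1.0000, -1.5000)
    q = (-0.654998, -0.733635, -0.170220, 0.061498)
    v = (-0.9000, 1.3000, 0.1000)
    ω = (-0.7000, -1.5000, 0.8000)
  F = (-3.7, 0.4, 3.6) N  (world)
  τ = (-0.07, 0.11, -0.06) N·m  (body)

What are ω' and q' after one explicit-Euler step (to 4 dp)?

ω' = (-0.7265, -1.4484, 0.7969)
q' = (-0.6747, -0.7225, -0.1319, 0.0729)

α = I⁻¹(τ − ω×Iω) = (-0.5300, 1.0320, -0.0625)
ω + α·dt = (-0.7265, -1.4484, 0.7969)
2q̇ = q⊗(0,ω) = (-0.8180729, 0.4145696, 1.5263564, 0.4573001)
q' = normalize(q + ½dt·q⊗(0,ω)) = (-0.6747, -0.7225, -0.1319, 0.0729)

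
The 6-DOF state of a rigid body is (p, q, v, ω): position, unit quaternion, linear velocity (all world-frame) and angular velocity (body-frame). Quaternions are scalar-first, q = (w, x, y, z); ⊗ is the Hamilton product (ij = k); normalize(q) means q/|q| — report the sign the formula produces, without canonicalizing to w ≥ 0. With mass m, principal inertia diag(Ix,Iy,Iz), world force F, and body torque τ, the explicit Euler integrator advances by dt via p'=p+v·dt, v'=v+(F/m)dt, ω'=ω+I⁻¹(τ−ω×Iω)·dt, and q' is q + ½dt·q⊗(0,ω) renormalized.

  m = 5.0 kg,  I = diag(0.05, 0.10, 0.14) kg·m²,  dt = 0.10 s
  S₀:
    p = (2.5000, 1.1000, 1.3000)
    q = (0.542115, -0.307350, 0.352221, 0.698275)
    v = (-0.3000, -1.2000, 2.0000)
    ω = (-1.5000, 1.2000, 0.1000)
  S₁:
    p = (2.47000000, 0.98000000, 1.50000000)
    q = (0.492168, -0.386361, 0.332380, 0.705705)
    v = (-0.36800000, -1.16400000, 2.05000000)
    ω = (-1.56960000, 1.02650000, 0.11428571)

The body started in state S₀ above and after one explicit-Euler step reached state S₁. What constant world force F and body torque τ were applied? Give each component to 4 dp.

velocity change Δv = (-0.06800000, 0.03600000, 0.05000000)
m·(v₁−v₀)/dt = (-3.4000, 1.8000, 2.5000)
Δω = ω₁−ω₀ = (-0.06960000, -0.17350000, 0.01428571)
applied torque τ = (-0.0300, -0.1600, -0.0700)

F = (-3.4000, 1.8000, 2.5000)
τ = (-0.0300, -0.1600, -0.0700)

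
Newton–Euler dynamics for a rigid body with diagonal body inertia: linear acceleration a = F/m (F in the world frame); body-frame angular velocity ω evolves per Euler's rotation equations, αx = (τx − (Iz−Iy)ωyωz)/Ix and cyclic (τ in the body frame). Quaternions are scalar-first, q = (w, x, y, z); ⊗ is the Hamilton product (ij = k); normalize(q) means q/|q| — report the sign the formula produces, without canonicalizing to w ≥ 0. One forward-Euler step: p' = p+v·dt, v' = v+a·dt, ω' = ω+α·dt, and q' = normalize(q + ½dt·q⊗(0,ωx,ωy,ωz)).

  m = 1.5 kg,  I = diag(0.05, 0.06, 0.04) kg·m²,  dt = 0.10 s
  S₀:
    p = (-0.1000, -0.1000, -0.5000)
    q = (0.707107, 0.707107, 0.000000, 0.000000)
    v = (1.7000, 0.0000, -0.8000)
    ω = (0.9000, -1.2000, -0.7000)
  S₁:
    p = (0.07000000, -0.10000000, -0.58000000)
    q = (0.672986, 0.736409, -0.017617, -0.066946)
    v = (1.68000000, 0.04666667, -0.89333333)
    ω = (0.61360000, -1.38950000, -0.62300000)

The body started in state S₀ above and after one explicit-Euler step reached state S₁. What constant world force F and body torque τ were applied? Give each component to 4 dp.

F = (-0.3000, 0.7000, -1.4000)
τ = (-0.1600, -0.1200, 0.0200)

rate change Δω = (-0.28640000, -0.18950000, 0.07700000)
gyro term ω₀×Iω₀ = (-0.0168, -0.0063, -0.0108)
τ = I·(Δω/dt) + ω₀×(Iω₀) = (-0.1600, -0.1200, 0.0200)
velocity change Δv = (-0.02000000, 0.04666667, -0.09333333)
m·(v₁−v₀)/dt = (-0.3000, 0.7000, -1.4000)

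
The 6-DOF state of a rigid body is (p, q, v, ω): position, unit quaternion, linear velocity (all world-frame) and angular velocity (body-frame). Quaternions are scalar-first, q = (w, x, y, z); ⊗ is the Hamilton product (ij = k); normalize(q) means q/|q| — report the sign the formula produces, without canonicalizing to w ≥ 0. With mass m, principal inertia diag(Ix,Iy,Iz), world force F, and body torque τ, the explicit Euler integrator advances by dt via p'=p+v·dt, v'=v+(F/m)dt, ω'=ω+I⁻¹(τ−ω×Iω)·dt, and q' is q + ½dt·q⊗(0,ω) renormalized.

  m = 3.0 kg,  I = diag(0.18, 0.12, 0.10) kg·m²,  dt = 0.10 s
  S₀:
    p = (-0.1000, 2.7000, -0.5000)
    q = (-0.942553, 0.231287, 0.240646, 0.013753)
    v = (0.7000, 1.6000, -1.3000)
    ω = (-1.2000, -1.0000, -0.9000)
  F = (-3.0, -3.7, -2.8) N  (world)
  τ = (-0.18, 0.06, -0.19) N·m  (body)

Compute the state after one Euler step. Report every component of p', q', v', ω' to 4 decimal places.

p' = (-0.0300, 2.8600, -0.6300)
q' = (-0.9123, 0.2766, 0.2962, 0.0588)
v' = (0.6000, 1.4767, -1.3933)
ω' = (-1.2900, -1.0220, -1.0180)

p + v·dt = (-0.0300, 2.8600, -0.6300)
v' = v + a·dt = (0.6000, 1.4767, -1.3933)
angular accel α = (-0.9000, -0.2200, -1.1800)
ω' = ω + α·dt = (-1.2900, -1.0220, -1.0180)
Hamilton product q⊗(0,ω) = (0.5305681, 0.9282352, 1.1342077, 0.9057859)
updated quaternion q' = (-0.9123, 0.2766, 0.2962, 0.0588)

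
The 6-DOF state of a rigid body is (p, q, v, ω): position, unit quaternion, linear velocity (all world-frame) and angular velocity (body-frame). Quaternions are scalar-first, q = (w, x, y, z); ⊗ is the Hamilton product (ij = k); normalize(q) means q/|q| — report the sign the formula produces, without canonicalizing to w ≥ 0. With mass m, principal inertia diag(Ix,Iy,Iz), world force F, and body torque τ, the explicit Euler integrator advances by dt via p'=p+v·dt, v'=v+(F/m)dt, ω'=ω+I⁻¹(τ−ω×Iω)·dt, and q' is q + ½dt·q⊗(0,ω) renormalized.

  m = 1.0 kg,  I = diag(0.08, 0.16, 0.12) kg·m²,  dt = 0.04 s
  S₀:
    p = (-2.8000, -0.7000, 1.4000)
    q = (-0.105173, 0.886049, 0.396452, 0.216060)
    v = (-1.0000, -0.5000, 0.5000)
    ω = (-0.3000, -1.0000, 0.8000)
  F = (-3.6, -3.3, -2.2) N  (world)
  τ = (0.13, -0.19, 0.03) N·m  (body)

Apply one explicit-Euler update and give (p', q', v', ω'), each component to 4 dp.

p' = (-2.8400, -0.7200, 1.4200)
q' = (-0.0954, 0.8970, 0.3829, 0.1990)
v' = (-1.1440, -0.6320, 0.4120)
ω' = (-0.2510, -1.0499, 0.8020)

new position p' = (-2.8400, -0.7200, 1.4200)
new velocity v' = (-1.1440, -0.6320, 0.4120)
α = I⁻¹(τ − ω×Iω) = (1.2250, -1.2475, 0.0500)
ω' = ω + α·dt = (-0.2510, -1.0499, 0.8020)
q⊗(0,ω) = (0.4894187, 0.5647735, -0.6684842, -0.8512518)
q' = normalize(q + ½dt·q⊗(0,ω)) = (-0.0954, 0.8970, 0.3829, 0.1990)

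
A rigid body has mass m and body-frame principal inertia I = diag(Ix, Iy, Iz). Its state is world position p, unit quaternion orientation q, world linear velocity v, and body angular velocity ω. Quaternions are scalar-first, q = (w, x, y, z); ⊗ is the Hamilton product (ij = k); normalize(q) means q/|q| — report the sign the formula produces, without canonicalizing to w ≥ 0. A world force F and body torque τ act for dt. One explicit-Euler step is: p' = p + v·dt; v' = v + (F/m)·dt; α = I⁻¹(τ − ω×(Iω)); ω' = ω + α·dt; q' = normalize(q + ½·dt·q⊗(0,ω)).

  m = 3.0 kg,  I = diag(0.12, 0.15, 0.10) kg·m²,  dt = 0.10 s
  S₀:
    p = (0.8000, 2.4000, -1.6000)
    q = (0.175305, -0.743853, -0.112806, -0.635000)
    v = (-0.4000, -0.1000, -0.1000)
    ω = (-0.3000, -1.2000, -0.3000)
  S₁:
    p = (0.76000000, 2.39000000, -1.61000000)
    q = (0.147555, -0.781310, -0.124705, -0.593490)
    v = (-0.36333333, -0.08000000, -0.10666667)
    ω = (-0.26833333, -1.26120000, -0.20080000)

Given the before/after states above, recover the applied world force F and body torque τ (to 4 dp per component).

F = (1.1000, 0.6000, -0.2000)
τ = (0.0200, -0.0900, 0.1100)

Δω = ω₁−ω₀ = (0.03166667, -0.06120000, 0.09920000)
applied torque τ = (0.0200, -0.0900, 0.1100)
Δv = v₁−v₀ = (0.03666667, 0.02000000, -0.00666667)
F = m·Δv/dt = (1.1000, 0.6000, -0.2000)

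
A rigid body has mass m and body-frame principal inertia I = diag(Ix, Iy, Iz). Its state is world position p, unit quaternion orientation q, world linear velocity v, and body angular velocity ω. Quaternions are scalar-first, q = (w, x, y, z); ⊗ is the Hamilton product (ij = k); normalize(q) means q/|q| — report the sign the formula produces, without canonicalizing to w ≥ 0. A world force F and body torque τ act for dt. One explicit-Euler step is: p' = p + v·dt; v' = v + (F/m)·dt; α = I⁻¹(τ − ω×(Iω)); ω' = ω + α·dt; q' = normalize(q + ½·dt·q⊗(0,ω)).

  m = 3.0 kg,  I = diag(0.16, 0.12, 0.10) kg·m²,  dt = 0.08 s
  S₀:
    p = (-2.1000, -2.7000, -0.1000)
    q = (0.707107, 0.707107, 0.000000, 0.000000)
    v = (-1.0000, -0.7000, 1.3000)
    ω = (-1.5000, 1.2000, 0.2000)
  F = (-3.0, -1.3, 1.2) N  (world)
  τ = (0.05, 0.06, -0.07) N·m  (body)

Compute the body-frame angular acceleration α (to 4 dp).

precession coupling ω×(Iω) = (-0.0048, -0.0180, 0.0720)
(τ − ω×Iω)/I = (0.3425, 0.6500, -1.4200)

α = (0.3425, 0.6500, -1.4200)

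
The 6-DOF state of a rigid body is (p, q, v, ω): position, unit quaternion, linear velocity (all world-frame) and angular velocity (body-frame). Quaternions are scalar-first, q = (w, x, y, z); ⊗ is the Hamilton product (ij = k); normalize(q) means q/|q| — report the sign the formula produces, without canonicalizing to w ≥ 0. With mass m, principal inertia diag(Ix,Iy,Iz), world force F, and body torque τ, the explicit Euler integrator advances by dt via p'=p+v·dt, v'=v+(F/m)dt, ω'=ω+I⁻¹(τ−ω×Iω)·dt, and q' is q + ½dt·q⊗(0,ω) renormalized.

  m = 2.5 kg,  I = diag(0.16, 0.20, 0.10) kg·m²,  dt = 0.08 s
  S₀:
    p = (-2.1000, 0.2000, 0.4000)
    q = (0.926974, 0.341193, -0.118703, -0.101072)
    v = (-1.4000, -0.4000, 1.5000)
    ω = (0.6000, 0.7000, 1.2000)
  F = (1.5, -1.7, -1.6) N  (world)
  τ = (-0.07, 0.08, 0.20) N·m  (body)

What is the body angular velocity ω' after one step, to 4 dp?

(τ − ω×Iω)/I = (0.0875, 0.1840, 1.8320)
new body rate ω' = (0.6070, 0.7147, 1.3466)

ω' = (0.6070, 0.7147, 1.3466)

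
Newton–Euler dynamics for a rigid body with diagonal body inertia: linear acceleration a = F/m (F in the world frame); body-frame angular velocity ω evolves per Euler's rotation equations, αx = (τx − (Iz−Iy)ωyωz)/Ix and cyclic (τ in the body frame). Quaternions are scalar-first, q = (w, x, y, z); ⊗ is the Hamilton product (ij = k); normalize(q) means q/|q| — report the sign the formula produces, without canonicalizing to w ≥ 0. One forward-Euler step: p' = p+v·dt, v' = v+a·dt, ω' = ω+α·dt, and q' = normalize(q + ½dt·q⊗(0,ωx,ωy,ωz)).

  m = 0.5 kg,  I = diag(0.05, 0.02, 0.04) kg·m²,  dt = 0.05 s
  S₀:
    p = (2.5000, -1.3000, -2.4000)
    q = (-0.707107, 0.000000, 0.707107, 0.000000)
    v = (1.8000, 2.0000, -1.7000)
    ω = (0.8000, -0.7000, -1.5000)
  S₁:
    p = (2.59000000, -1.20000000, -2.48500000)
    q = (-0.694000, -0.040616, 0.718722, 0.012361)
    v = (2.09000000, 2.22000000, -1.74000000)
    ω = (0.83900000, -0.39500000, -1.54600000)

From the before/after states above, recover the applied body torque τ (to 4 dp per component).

τ = (0.0600, 0.1100, -0.0200)

rate change Δω = (0.03900000, 0.30500000, -0.04600000)
precession coupling = (0.0210, -0.0120, 0.0168)
I·α + gyro = (0.0600, 0.1100, -0.0200)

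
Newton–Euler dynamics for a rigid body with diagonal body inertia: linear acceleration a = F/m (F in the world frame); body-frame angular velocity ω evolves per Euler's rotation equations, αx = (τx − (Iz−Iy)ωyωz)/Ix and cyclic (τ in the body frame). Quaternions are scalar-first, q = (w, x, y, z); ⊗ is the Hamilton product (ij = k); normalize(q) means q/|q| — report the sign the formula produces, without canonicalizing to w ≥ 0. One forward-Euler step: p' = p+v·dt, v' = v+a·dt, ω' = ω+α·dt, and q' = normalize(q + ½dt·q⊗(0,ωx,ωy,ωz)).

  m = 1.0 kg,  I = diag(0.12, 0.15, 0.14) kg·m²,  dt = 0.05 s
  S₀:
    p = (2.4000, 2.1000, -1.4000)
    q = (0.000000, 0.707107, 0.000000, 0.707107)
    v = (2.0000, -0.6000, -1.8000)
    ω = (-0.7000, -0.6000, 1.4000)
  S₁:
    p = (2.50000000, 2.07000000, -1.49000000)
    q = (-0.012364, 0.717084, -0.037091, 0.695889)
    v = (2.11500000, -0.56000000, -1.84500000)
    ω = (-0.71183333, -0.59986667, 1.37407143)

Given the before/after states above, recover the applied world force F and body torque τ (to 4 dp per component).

ω₁ − ω₀ = (-0.01183333, 0.00013333, -0.02592857)
I·α + gyro = (-0.0200, 0.0200, -0.0600)
v₁ − v₀ = (0.11500000, 0.04000000, -0.04500000)
F = m·Δv/dt = (2.3000, 0.8000, -0.9000)

F = (2.3000, 0.8000, -0.9000)
τ = (-0.0200, 0.0200, -0.0600)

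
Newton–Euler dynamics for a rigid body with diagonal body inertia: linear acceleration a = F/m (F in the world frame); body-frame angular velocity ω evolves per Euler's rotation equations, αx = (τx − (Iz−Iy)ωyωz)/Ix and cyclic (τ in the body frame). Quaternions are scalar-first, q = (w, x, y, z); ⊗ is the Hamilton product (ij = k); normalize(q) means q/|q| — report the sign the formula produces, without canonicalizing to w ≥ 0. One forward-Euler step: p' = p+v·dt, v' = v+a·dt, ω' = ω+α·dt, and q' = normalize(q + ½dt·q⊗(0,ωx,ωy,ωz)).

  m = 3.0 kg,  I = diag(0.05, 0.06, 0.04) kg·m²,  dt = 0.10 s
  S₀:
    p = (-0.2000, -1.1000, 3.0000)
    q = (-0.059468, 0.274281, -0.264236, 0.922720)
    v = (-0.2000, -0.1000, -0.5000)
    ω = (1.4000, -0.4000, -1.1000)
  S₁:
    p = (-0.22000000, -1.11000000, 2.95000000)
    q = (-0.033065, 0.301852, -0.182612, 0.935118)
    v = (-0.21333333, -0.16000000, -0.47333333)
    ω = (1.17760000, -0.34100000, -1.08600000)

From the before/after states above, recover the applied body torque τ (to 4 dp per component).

rate change Δω = (-0.22240000, 0.05900000, 0.01400000)
precession coupling = (-0.0088, -0.0154, -0.0056)
τ = I·(Δω/dt) + ω₀×(Iω₀) = (-0.1200, 0.0200, 0.0000)

τ = (-0.1200, 0.0200, 0.0000)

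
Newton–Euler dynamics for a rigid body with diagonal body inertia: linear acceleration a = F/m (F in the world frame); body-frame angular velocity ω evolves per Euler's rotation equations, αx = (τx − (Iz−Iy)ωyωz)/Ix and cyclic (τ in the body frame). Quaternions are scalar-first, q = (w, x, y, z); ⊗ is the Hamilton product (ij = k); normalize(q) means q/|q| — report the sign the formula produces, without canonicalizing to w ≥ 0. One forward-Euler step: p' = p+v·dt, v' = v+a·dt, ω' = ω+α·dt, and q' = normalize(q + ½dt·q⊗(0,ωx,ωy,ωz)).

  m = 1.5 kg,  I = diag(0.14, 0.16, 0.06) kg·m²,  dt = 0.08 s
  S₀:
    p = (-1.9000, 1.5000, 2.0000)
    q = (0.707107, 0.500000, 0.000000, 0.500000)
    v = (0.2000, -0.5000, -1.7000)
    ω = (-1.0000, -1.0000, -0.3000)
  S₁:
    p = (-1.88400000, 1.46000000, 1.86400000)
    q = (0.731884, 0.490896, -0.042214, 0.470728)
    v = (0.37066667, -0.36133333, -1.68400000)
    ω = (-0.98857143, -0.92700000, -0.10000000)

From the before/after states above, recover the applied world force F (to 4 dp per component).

velocity change Δv = (0.17066667, 0.13866667, 0.01600000)
m·(v₁−v₀)/dt = (3.2000, 2.6000, 0.3000)

F = (3.2000, 2.6000, 0.3000)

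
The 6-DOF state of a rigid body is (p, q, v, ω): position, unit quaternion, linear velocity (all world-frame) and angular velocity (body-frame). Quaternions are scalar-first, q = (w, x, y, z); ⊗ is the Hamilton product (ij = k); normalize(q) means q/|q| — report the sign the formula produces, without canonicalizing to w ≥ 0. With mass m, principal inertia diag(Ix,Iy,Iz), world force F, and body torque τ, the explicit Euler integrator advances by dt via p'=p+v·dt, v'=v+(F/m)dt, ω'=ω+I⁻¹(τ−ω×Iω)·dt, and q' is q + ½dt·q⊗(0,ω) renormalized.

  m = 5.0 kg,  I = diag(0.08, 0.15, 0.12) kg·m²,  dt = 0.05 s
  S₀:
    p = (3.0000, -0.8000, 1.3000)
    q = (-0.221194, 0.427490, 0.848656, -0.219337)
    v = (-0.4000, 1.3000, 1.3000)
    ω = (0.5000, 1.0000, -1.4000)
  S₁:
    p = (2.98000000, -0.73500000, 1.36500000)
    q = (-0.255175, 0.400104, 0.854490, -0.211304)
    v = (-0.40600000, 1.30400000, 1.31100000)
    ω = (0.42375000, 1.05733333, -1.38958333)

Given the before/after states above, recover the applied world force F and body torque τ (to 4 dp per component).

rate change Δω = (-0.07625000, 0.05733333, 0.01041667)
gyro term ω₀×Iω₀ = (0.0420, 0.0280, 0.0350)
I·α + gyro = (-0.0800, 0.2000, 0.0600)
velocity change Δv = (-0.00600000, 0.00400000, 0.01100000)
applied force F = (-0.6000, 0.4000, 1.1000)

F = (-0.6000, 0.4000, 1.1000)
τ = (-0.0800, 0.2000, 0.0600)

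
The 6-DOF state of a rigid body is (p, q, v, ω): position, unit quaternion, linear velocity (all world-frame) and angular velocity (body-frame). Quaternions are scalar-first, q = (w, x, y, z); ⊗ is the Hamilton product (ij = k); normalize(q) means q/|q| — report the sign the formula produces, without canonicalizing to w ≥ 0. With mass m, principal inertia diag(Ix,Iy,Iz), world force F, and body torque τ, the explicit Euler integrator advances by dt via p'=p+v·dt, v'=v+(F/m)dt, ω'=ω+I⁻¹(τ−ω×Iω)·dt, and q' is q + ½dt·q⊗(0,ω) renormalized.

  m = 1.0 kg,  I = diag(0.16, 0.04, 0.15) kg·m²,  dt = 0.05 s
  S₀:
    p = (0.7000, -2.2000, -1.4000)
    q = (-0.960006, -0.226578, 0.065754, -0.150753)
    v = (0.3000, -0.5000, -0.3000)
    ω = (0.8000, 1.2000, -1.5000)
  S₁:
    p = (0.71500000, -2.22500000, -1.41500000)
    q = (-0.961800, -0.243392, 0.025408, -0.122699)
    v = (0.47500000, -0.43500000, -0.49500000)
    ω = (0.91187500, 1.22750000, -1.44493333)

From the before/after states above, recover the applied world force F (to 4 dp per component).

F = (3.5000, 1.3000, -3.9000)

Δv = v₁−v₀ = (0.17500000, 0.06500000, -0.19500000)
applied force F = (3.5000, 1.3000, -3.9000)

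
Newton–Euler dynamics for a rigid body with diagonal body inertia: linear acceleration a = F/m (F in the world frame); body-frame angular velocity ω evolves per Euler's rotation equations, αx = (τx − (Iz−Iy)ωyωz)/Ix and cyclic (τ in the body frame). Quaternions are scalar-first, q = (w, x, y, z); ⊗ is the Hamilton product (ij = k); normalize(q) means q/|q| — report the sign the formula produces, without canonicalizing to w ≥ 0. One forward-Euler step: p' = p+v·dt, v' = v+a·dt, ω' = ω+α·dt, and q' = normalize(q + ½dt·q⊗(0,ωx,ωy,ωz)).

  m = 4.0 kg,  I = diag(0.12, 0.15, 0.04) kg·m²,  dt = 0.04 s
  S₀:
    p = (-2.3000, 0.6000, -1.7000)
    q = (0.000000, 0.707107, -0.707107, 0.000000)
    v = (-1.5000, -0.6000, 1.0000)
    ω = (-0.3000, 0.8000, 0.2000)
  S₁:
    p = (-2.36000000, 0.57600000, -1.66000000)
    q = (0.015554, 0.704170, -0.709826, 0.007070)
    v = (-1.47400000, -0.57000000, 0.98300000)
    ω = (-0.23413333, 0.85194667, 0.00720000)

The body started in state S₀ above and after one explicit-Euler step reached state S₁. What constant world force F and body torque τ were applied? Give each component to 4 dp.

F = (2.6000, 3.0000, -1.7000)
τ = (0.1800, 0.1900, -0.2000)

rate change Δω = (0.06586667, 0.05194667, -0.19280000)
ω₀×(Iω₀) = (-0.0176, -0.0048, -0.0072)
applied torque τ = (0.1800, 0.1900, -0.2000)
velocity change Δv = (0.02600000, 0.03000000, -0.01700000)
F = m·Δv/dt = (2.6000, 3.0000, -1.7000)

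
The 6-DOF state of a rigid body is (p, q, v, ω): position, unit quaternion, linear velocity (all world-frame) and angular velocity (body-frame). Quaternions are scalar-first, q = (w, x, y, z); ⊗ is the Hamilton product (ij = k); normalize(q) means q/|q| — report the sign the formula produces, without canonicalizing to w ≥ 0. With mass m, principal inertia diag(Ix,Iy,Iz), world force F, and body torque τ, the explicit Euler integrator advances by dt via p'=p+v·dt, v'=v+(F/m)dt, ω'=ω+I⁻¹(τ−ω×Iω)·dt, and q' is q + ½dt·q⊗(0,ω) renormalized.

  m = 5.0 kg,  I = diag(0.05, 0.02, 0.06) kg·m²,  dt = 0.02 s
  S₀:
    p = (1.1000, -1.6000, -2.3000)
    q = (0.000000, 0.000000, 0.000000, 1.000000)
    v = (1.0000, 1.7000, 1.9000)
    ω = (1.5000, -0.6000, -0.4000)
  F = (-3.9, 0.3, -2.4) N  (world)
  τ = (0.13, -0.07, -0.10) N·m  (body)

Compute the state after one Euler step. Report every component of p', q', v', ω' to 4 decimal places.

gyro term ω×Iω = (0.0096, 0.0060, 0.0270)
angular accel α = (2.4080, -3.8000, -2.1167)
ω + α·dt = (1.5482, -0.6760, -0.4423)
2q̇ = q⊗(0,ω) = (0.4000000, 0.6000000, 1.5000000, 0.0000000)
q' = normalize(q + ½dt·q⊗(0,ω)) = (0.0040, 0.0060, 0.0150, 0.9999)
a = F/m = (-0.7800, 0.0600, -0.4800)
new position p' = (1.1200, -1.5660, -2.2620)
v + (F/m)dt = (0.9844, 1.7012, 1.8904)

p' = (1.1200, -1.5660, -2.2620)
q' = (0.0040, 0.0060, 0.0150, 0.9999)
v' = (0.9844, 1.7012, 1.8904)
ω' = (1.5482, -0.6760, -0.4423)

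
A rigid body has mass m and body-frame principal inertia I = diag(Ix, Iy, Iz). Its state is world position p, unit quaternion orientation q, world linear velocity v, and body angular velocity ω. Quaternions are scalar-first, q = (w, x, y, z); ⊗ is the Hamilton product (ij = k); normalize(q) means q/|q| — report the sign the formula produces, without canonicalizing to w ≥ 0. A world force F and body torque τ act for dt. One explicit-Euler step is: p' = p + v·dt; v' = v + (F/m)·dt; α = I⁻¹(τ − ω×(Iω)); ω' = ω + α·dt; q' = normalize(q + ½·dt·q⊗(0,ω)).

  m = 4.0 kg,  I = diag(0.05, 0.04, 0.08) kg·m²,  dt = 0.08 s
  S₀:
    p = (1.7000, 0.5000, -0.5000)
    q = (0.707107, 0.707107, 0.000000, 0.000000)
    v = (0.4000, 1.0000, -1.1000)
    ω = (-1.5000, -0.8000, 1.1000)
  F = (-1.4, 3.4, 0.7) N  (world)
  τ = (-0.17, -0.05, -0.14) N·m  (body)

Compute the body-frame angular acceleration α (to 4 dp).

α = (-2.6960, -2.4875, -1.6000)

ω×(Iω) gyroscopic = (-0.0352, 0.0495, -0.0120)
α = I⁻¹(τ − ω×Iω) = (-2.6960, -2.4875, -1.6000)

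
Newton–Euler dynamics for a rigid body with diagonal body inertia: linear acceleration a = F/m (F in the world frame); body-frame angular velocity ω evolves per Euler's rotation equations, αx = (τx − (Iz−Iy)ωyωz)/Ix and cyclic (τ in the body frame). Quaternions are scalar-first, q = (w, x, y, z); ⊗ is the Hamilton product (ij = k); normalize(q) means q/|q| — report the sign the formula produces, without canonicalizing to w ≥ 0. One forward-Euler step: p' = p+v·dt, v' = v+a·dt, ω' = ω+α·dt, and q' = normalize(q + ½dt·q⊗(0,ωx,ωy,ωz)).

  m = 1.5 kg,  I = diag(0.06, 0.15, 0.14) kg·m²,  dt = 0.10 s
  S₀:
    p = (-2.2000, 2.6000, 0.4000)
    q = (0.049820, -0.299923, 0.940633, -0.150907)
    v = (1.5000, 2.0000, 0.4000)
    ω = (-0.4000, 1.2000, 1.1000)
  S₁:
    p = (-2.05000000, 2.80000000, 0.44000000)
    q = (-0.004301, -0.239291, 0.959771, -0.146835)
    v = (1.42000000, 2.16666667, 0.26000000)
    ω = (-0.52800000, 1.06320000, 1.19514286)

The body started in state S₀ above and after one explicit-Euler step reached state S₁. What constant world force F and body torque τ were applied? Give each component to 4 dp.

Δω = ω₁−ω₀ = (-0.12800000, -0.13680000, 0.09514286)
I·α + gyro = (-0.0900, -0.1700, 0.0900)
v₁ − v₀ = (-0.08000000, 0.16666667, -0.14000000)
F = m·Δv/dt = (-1.2000, 2.5000, -2.1000)

F = (-1.2000, 2.5000, -2.1000)
τ = (-0.0900, -0.1700, 0.0900)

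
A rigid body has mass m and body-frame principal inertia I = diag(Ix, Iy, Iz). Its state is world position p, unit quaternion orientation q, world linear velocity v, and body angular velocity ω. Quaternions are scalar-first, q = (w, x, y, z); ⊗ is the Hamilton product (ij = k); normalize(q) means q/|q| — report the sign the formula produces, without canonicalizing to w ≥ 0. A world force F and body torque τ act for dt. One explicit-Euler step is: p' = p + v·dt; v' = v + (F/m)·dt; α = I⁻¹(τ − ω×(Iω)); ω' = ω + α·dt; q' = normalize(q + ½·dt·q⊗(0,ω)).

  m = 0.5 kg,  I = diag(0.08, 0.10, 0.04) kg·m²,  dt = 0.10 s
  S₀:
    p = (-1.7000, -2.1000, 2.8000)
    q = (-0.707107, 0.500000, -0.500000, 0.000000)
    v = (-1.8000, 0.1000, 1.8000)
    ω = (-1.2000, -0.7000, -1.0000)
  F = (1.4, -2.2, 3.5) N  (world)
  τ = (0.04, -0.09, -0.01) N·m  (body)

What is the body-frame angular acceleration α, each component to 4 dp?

gyro term ω×Iω = (-0.0420, 0.0480, 0.0168)
angular accel α = (1.0250, -1.3800, -0.6700)

α = (1.0250, -1.3800, -0.6700)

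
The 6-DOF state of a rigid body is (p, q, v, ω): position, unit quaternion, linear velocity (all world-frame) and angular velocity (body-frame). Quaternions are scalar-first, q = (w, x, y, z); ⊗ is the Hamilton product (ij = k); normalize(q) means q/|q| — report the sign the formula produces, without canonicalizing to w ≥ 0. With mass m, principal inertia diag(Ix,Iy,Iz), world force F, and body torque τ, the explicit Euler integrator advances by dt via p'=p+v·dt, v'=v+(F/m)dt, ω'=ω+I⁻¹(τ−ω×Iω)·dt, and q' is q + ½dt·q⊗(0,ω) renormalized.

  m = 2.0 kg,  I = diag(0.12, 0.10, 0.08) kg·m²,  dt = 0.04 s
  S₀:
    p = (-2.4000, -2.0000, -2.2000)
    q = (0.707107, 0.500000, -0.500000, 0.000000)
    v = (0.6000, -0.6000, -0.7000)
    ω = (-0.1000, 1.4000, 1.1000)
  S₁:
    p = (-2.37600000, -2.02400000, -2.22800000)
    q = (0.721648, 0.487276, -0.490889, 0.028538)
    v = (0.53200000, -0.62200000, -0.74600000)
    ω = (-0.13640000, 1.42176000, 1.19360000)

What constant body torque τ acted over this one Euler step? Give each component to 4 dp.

rate change Δω = (-0.03640000, 0.02176000, 0.09360000)
precession coupling = (-0.0308, -0.0044, 0.0028)
τ = I·(Δω/dt) + ω₀×(Iω₀) = (-0.1400, 0.0500, 0.1900)

τ = (-0.1400, 0.0500, 0.1900)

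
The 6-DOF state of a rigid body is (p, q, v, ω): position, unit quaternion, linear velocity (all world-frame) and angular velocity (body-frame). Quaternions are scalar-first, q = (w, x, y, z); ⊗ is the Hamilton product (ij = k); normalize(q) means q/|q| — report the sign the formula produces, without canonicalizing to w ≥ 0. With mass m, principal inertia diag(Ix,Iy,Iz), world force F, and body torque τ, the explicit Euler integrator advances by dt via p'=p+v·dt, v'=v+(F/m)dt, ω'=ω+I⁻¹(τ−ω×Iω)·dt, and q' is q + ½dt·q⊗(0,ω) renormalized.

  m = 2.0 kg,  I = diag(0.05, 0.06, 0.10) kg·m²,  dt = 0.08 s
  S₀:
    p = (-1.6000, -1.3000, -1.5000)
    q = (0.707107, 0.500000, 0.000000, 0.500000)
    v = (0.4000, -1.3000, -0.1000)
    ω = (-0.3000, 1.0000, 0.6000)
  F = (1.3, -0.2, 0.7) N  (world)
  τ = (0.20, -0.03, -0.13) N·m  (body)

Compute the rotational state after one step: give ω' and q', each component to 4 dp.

ω' = (-0.0184, 0.9480, 0.4984)
q' = (0.7003, 0.4710, 0.0103, 0.5363)

precession coupling ω×(Iω) = (0.0240, 0.0090, -0.0030)
α = I⁻¹(τ − ω×Iω) = (3.5200, -0.6500, -1.2700)
new body rate ω' = (-0.0184, 0.9480, 0.4984)
q⊗(0,ω) = (-0.1500000, -0.7121321, 0.2571070, 0.9242642)
q' = normalize(q + ½dt·q⊗(0,ω)) = (0.7003, 0.4710, 0.0103, 0.5363)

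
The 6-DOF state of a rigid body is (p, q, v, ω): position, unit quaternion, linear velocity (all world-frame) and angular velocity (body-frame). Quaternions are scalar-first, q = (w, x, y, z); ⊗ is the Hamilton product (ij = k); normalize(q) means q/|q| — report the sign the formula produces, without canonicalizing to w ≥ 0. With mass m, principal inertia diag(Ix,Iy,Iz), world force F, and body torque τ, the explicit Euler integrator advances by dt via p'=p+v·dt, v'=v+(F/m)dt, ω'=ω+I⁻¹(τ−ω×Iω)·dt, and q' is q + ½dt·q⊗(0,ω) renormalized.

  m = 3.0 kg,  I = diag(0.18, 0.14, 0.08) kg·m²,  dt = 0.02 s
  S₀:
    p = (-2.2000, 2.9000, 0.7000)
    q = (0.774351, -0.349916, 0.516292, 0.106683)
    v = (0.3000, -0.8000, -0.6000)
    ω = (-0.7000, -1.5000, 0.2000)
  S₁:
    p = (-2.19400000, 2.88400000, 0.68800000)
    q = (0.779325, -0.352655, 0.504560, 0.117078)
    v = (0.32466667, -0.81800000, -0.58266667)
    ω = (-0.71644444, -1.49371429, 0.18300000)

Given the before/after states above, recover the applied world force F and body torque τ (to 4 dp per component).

F = (3.7000, -2.7000, 2.6000)
τ = (-0.1300, 0.0300, -0.1100)

Δv = v₁−v₀ = (0.02466667, -0.01800000, 0.01733333)
F = m·Δv/dt = (3.7000, -2.7000, 2.6000)
ω₁ − ω₀ = (-0.01644444, 0.00628571, -0.01700000)
gyro term ω₀×Iω₀ = (0.0180, -0.0140, -0.0420)
applied torque τ = (-0.1300, 0.0300, -0.1100)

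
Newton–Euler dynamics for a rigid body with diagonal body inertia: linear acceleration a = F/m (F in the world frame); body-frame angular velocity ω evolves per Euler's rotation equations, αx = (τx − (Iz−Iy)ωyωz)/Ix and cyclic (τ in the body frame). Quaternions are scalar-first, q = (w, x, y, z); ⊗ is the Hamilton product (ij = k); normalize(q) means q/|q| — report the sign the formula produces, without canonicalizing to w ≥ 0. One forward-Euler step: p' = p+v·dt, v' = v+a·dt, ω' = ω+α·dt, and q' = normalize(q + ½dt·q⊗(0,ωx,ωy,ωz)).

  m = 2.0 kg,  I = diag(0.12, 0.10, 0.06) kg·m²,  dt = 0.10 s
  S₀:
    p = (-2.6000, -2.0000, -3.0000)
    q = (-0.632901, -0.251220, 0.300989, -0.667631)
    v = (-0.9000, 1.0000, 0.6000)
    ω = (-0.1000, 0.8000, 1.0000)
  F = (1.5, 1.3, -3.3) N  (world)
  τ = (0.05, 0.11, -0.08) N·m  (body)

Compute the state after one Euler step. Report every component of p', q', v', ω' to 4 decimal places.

p' = (-2.6900, -1.9000, -2.9400)
q' = (-0.6116, -0.2059, 0.2910, -0.7064)
v' = (-0.8250, 1.0650, 0.4350)
ω' = (-0.0317, 0.9160, 0.8640)

new position p' = (-2.6900, -1.9000, -2.9400)
v + (F/m)dt = (-0.8250, 1.0650, 0.4350)
precession coupling ω×(Iω) = (-0.0320, -0.0060, 0.0016)
(τ − ω×Iω)/I = (0.6833, 1.1600, -1.3600)
ω' = ω + α·dt = (-0.0317, 0.9160, 0.8640)
Hamilton product q⊗(0,ω) = (0.4017178, 0.8983839, -0.1883377, -0.8037781)
updated quaternion q' = (-0.6116, -0.2059, 0.2910, -0.7064)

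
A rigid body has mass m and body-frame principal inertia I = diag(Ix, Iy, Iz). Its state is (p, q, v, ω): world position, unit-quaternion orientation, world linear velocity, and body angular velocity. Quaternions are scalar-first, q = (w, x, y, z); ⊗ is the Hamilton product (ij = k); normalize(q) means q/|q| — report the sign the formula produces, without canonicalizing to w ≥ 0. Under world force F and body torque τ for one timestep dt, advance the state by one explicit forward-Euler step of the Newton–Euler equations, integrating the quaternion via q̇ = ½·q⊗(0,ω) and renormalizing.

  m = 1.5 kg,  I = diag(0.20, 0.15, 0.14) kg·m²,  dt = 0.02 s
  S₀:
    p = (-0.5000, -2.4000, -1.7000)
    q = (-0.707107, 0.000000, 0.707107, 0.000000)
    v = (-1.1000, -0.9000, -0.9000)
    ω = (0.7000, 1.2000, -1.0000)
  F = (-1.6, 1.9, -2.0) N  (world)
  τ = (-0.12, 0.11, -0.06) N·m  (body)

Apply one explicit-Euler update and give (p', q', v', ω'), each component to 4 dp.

a = F/m = (-1.0667, 1.2667, -1.3333)
p' = p + v·dt = (-0.5220, -2.4180, -1.7180)
v + (F/m)dt = (-1.1213, -0.8747, -0.9267)
ω×(Iω) gyroscopic = (0.0120, -0.0420, -0.0420)
angular accel α = (-0.6600, 1.0133, -0.1286)
ω + α·dt = (0.6868, 1.2203, -1.0026)
q⊗(0,ω) = (-0.8485284, -1.2020819, -0.8485284, 0.2121321)
q' = normalize(q + ½dt·q⊗(0,ω)) = (-0.7155, -0.0120, 0.6985, 0.0021)

p' = (-0.5220, -2.4180, -1.7180)
q' = (-0.7155, -0.0120, 0.6985, 0.0021)
v' = (-1.1213, -0.8747, -0.9267)
ω' = (0.6868, 1.2203, -1.0026)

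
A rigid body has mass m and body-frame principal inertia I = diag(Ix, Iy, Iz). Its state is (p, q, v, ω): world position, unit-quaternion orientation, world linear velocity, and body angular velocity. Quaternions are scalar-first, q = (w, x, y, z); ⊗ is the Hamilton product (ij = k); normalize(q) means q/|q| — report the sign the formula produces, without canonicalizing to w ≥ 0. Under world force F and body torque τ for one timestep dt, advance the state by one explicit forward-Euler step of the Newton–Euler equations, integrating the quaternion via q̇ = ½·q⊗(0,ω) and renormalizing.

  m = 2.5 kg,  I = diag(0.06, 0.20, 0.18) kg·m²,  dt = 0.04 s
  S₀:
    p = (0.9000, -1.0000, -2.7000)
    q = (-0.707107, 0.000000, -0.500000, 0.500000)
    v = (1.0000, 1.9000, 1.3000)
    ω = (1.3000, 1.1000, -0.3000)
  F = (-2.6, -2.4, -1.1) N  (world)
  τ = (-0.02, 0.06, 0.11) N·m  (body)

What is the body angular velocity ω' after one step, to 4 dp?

ω' = (1.2823, 1.1026, -0.3200)

precession coupling ω×(Iω) = (0.0066, 0.0468, 0.2002)
angular accel α = (-0.4433, 0.0660, -0.5011)
ω + α·dt = (1.2823, 1.1026, -0.3200)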